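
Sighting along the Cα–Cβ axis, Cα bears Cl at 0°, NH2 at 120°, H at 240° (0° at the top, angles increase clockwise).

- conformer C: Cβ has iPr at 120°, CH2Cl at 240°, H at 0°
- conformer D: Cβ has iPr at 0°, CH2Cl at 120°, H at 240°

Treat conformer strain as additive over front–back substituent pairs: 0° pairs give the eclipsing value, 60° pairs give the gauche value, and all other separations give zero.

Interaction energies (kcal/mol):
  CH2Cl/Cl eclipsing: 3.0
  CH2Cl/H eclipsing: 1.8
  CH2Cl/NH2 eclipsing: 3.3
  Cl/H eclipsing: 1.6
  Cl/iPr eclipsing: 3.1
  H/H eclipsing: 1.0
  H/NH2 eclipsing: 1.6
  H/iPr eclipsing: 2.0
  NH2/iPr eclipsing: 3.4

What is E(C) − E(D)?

C (eclipsed): Cl–H eclipsed, NH2–iPr eclipsed, H–CH2Cl eclipsed; 1.6 + 3.4 + 1.8 = 6.8 kcal/mol.
D (eclipsed): Cl–iPr eclipsed, NH2–CH2Cl eclipsed, H–H eclipsed; 3.1 + 3.3 + 1.0 = 7.4 kcal/mol.
E(C) − E(D) = 6.8 − 7.4 = -0.6 kcal/mol.

-0.6 kcal/mol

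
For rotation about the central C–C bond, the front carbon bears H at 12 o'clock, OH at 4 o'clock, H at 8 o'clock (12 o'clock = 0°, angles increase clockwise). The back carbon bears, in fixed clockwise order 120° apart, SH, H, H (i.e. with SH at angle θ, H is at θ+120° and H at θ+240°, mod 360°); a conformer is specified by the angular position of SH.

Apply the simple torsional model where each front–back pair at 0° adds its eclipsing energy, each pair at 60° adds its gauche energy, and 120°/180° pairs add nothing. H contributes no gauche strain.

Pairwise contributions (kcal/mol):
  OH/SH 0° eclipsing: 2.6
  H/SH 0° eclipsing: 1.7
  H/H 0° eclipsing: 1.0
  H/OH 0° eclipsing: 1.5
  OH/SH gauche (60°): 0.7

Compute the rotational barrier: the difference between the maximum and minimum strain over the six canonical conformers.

SH at 0° (eclipsed): H(0°)/SH(0°) eclipsed 1.7; OH(120°)/H(120°) eclipsed 1.5; H(240°)/H(240°) eclipsed 1.0 → 4.2 kcal/mol.
SH at 60° (staggered): OH(120°)/SH(60°) gauche 0.7 → 0.7 kcal/mol.
SH at 120° (eclipsed): H(0°)/H(0°) eclipsed 1.0; OH(120°)/SH(120°) eclipsed 2.6; H(240°)/H(240°) eclipsed 1.0 → 4.6 kcal/mol.
SH at 180° (staggered): OH(120°)/SH(180°) gauche 0.7 → 0.7 kcal/mol.
SH at 240° (eclipsed): H(0°)/H(0°) eclipsed 1.0; OH(120°)/H(120°) eclipsed 1.5; H(240°)/SH(240°) eclipsed 1.7 → 4.2 kcal/mol.
SH at 300° (staggered): no non-H gauche contacts → 0.0 kcal/mol.
Max at 120° (4.6 kcal/mol), min at 300° (0.0 kcal/mol); barrier = 4.6 kcal/mol.

4.6 kcal/mol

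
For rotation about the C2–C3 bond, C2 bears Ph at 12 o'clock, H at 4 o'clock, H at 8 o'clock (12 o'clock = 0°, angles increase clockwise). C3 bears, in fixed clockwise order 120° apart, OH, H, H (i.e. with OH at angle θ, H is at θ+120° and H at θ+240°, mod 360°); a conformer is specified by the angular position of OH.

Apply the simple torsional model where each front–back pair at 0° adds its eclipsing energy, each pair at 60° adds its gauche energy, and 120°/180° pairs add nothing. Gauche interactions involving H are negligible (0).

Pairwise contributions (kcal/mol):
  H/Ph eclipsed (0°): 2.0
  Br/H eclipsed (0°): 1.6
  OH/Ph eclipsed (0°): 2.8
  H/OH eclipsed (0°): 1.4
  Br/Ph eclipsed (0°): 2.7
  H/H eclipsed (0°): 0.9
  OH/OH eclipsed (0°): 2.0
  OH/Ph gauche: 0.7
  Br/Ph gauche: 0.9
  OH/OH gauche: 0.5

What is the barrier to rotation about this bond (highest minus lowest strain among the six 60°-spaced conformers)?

OH at 0° (eclipsed): Ph(0°)/OH(0°) eclipsed 2.8; H(120°)/H(120°) eclipsed 0.9; H(240°)/H(240°) eclipsed 0.9 → 4.6 kcal/mol.
OH at 60° (staggered): Ph(0°)/OH(60°) gauche 0.7 → 0.7 kcal/mol.
OH at 120° (eclipsed): Ph(0°)/H(0°) eclipsed 2.0; H(120°)/OH(120°) eclipsed 1.4; H(240°)/H(240°) eclipsed 0.9 → 4.3 kcal/mol.
OH at 180° (staggered): no non-H gauche contacts → 0.0 kcal/mol.
OH at 240° (eclipsed): Ph(0°)/H(0°) eclipsed 2.0; H(120°)/H(120°) eclipsed 0.9; H(240°)/OH(240°) eclipsed 1.4 → 4.3 kcal/mol.
OH at 300° (staggered): Ph(0°)/OH(300°) gauche 0.7 → 0.7 kcal/mol.
Max at 0° (4.6 kcal/mol), min at 180° (0.0 kcal/mol); barrier = 4.6 kcal/mol.

4.6 kcal/mol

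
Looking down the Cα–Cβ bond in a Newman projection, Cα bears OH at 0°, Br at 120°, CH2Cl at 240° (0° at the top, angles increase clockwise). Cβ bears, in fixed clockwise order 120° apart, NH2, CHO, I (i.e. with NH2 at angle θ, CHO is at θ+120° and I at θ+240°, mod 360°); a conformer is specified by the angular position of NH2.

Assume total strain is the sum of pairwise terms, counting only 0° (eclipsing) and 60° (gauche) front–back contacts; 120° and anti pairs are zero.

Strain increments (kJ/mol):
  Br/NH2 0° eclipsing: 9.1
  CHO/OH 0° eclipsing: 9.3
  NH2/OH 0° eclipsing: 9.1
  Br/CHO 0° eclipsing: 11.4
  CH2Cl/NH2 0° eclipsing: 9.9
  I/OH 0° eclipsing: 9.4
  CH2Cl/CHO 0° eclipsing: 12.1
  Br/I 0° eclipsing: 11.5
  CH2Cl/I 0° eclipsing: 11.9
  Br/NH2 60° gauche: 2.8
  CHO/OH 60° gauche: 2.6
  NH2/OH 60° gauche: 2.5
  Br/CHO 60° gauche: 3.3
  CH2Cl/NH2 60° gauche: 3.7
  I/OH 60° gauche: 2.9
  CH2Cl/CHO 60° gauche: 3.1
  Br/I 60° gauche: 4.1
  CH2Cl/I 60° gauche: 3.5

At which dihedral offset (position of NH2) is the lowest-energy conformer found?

NH2 at 0° is eclipsed. OH at 0° is eclipsed with NH2 at 0° (9.1); Br at 120° is eclipsed with CHO at 120° (11.4); CH2Cl at 240° is eclipsed with I at 240° (11.9). Total 32.4 kJ/mol.
NH2 at 60° is staggered. OH at 0° is gauche with NH2 at 60° (2.5); OH at 0° is gauche with I at 300° (2.9); Br at 120° is gauche with NH2 at 60° (2.8); Br at 120° is gauche with CHO at 180° (3.3); CH2Cl at 240° is gauche with CHO at 180° (3.1); CH2Cl at 240° is gauche with I at 300° (3.5). Total 18.1 kJ/mol.
NH2 at 120° is eclipsed. OH at 0° is eclipsed with I at 0° (9.4); Br at 120° is eclipsed with NH2 at 120° (9.1); CH2Cl at 240° is eclipsed with CHO at 240° (12.1). Total 30.6 kJ/mol.
NH2 at 180° is staggered. OH at 0° is gauche with CHO at 300° (2.6); OH at 0° is gauche with I at 60° (2.9); Br at 120° is gauche with NH2 at 180° (2.8); Br at 120° is gauche with I at 60° (4.1); CH2Cl at 240° is gauche with NH2 at 180° (3.7); CH2Cl at 240° is gauche with CHO at 300° (3.1). Total 19.2 kJ/mol.
NH2 at 240° is eclipsed. OH at 0° is eclipsed with CHO at 0° (9.3); Br at 120° is eclipsed with I at 120° (11.5); CH2Cl at 240° is eclipsed with NH2 at 240° (9.9). Total 30.7 kJ/mol.
NH2 at 300° is staggered. OH at 0° is gauche with NH2 at 300° (2.5); OH at 0° is gauche with CHO at 60° (2.6); Br at 120° is gauche with CHO at 60° (3.3); Br at 120° is gauche with I at 180° (4.1); CH2Cl at 240° is gauche with NH2 at 300° (3.7); CH2Cl at 240° is gauche with I at 180° (3.5). Total 19.7 kJ/mol.
The minimum (18.1 kJ/mol) occurs with NH2 at 60°.

60°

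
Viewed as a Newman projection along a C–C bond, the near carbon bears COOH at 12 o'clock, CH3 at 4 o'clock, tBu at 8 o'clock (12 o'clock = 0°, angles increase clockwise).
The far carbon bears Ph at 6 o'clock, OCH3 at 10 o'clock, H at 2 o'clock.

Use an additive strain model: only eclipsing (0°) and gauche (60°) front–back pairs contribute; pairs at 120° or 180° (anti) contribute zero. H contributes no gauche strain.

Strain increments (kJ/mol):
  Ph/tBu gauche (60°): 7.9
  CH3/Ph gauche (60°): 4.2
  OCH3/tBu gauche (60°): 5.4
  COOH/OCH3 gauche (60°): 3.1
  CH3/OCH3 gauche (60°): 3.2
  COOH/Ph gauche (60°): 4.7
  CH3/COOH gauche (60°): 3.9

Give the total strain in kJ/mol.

20.6 kJ/mol

This conformer is staggered. COOH at 0° is gauche with OCH3 at 300° (3.1); CH3 at 120° is gauche with Ph at 180° (4.2); tBu at 240° is gauche with Ph at 180° (7.9); tBu at 240° is gauche with OCH3 at 300° (5.4). Total 20.6 kJ/mol.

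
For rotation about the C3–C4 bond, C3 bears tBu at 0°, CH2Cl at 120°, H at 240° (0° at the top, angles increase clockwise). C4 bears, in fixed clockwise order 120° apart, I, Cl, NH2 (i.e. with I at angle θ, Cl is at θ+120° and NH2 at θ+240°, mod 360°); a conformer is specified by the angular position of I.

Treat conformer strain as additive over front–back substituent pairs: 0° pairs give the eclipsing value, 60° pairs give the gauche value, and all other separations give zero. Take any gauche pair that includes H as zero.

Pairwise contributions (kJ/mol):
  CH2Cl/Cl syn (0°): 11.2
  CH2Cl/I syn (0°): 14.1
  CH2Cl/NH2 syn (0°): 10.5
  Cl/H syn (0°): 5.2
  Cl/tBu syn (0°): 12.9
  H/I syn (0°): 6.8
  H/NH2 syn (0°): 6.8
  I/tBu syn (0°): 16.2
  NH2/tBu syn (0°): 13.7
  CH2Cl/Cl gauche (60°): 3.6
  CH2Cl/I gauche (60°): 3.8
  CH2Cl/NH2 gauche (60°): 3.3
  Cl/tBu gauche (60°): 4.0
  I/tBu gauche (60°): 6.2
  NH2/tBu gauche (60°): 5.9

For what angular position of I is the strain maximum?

I at 0° (eclipsed): tBu(0°)/I(0°) eclipsed 16.2; CH2Cl(120°)/Cl(120°) eclipsed 11.2; H(240°)/NH2(240°) eclipsed 6.8 → 34.2 kJ/mol.
I at 60° (staggered): tBu(0°)/I(60°) gauche 6.2; tBu(0°)/NH2(300°) gauche 5.9; CH2Cl(120°)/I(60°) gauche 3.8; CH2Cl(120°)/Cl(180°) gauche 3.6 → 19.5 kJ/mol.
I at 120° (eclipsed): tBu(0°)/NH2(0°) eclipsed 13.7; CH2Cl(120°)/I(120°) eclipsed 14.1; H(240°)/Cl(240°) eclipsed 5.2 → 33.0 kJ/mol.
I at 180° (staggered): tBu(0°)/Cl(300°) gauche 4.0; tBu(0°)/NH2(60°) gauche 5.9; CH2Cl(120°)/I(180°) gauche 3.8; CH2Cl(120°)/NH2(60°) gauche 3.3 → 17.0 kJ/mol.
I at 240° (eclipsed): tBu(0°)/Cl(0°) eclipsed 12.9; CH2Cl(120°)/NH2(120°) eclipsed 10.5; H(240°)/I(240°) eclipsed 6.8 → 30.2 kJ/mol.
I at 300° (staggered): tBu(0°)/I(300°) gauche 6.2; tBu(0°)/Cl(60°) gauche 4.0; CH2Cl(120°)/Cl(60°) gauche 3.6; CH2Cl(120°)/NH2(180°) gauche 3.3 → 17.1 kJ/mol.
The maximum (34.2 kJ/mol) occurs with I at 0°.

0°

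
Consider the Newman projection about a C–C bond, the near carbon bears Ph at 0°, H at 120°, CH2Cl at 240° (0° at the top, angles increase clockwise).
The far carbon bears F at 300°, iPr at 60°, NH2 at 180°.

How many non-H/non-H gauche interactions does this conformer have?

Non-H gauche pairs: Ph(0°)/F(300°); Ph(0°)/iPr(60°); CH2Cl(240°)/F(300°); CH2Cl(240°)/NH2(180°) — 4 interactions.

4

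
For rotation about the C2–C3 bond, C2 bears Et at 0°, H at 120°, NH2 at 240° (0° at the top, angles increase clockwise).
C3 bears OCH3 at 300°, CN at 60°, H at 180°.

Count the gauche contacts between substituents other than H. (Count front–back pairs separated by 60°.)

3

Non-H gauche pairs: Et(0°)/OCH3(300°); Et(0°)/CN(60°); NH2(240°)/OCH3(300°) — 3 interactions.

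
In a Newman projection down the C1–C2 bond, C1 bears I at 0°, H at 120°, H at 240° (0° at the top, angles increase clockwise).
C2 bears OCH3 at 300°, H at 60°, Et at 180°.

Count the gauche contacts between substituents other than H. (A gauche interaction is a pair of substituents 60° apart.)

Non-H gauche pairs: I(0°)/OCH3(300°) — 1 interaction.

1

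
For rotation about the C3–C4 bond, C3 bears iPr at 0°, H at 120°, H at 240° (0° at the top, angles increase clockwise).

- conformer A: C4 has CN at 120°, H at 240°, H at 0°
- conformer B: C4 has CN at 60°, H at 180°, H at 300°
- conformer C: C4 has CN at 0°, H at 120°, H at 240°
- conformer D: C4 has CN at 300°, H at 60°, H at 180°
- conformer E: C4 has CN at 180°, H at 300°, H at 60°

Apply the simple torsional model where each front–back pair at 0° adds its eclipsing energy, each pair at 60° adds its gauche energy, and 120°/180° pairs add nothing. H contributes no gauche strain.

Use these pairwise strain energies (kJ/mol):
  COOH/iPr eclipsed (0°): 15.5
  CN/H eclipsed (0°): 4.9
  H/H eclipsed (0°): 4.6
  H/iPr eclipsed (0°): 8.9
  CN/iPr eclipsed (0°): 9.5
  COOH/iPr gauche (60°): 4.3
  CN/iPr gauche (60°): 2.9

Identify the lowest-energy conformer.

E

A is eclipsed. iPr at 0° is eclipsed with H at 0° (8.9); H at 120° is eclipsed with CN at 120° (4.9); H at 240° is eclipsed with H at 240° (4.6). Total 18.4 kJ/mol.
B is staggered. iPr at 0° is gauche with CN at 60° (2.9). Total 2.9 kJ/mol.
C is eclipsed. iPr at 0° is eclipsed with CN at 0° (9.5); H at 120° is eclipsed with H at 120° (4.6); H at 240° is eclipsed with H at 240° (4.6). Total 18.7 kJ/mol.
D is staggered. iPr at 0° is gauche with CN at 300° (2.9). Total 2.9 kJ/mol.
E (staggered): no non-H gauche contacts → 0.0 kJ/mol.
E has the lowest total (0.0 kJ/mol).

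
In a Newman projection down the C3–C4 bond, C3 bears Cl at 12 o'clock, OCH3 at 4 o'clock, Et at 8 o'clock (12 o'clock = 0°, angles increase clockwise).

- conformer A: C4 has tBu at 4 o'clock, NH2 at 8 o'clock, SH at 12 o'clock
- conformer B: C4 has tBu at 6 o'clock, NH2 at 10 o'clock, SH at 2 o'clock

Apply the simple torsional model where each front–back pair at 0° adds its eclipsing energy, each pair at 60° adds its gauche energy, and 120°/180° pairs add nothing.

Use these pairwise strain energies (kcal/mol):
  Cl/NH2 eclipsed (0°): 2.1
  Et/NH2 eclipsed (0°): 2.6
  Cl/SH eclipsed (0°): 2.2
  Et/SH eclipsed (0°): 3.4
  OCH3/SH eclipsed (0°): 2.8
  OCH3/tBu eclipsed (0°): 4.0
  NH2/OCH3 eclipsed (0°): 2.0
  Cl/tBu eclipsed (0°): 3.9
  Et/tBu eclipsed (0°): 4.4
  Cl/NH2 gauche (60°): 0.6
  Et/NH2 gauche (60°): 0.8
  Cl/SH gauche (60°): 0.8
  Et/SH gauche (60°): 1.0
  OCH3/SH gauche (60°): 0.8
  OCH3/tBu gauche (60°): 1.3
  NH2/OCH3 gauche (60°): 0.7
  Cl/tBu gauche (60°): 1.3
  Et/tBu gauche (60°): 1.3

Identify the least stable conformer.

A (eclipsed): Cl(0°)/SH(0°) eclipsed 2.2; OCH3(120°)/tBu(120°) eclipsed 4.0; Et(240°)/NH2(240°) eclipsed 2.6 → 8.8 kcal/mol.
B (staggered): Cl(0°)/NH2(300°) gauche 0.6; Cl(0°)/SH(60°) gauche 0.8; OCH3(120°)/tBu(180°) gauche 1.3; OCH3(120°)/SH(60°) gauche 0.8; Et(240°)/tBu(180°) gauche 1.3; Et(240°)/NH2(300°) gauche 0.8 → 5.6 kcal/mol.
A has the highest total (8.8 kcal/mol).

A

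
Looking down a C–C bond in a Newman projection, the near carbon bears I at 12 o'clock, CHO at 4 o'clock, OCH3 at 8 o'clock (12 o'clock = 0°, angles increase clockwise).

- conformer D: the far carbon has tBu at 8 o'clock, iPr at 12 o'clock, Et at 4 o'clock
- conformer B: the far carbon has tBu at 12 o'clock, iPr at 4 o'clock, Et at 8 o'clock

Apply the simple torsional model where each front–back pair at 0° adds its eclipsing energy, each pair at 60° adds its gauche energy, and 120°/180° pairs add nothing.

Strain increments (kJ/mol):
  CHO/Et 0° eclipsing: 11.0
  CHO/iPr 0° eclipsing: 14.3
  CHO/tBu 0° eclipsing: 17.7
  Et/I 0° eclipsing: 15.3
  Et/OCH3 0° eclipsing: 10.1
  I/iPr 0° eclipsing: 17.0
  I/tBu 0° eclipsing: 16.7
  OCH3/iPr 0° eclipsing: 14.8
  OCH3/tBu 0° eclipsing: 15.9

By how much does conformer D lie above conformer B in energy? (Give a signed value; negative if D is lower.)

D (eclipsed): I(0°)/iPr(0°) eclipsed 17.0; CHO(120°)/Et(120°) eclipsed 11.0; OCH3(240°)/tBu(240°) eclipsed 15.9 → 43.9 kJ/mol.
B (eclipsed): I(0°)/tBu(0°) eclipsed 16.7; CHO(120°)/iPr(120°) eclipsed 14.3; OCH3(240°)/Et(240°) eclipsed 10.1 → 41.1 kJ/mol.
E(D) − E(B) = 43.9 − 41.1 = +2.8 kJ/mol.

+2.8 kJ/mol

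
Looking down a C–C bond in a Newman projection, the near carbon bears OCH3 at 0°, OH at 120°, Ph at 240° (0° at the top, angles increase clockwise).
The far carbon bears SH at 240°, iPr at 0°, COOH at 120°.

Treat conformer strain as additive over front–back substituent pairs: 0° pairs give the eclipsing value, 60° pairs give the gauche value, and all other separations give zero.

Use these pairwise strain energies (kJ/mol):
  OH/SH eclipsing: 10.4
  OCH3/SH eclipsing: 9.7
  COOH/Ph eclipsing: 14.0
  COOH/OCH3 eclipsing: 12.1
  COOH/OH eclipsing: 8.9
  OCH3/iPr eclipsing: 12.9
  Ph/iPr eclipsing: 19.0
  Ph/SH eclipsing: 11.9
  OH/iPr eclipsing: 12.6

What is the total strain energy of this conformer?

This conformer (eclipsed): OCH3–iPr eclipsed, OH–COOH eclipsed, Ph–SH eclipsed; 12.9 + 8.9 + 11.9 = 33.7 kJ/mol.

33.7 kJ/mol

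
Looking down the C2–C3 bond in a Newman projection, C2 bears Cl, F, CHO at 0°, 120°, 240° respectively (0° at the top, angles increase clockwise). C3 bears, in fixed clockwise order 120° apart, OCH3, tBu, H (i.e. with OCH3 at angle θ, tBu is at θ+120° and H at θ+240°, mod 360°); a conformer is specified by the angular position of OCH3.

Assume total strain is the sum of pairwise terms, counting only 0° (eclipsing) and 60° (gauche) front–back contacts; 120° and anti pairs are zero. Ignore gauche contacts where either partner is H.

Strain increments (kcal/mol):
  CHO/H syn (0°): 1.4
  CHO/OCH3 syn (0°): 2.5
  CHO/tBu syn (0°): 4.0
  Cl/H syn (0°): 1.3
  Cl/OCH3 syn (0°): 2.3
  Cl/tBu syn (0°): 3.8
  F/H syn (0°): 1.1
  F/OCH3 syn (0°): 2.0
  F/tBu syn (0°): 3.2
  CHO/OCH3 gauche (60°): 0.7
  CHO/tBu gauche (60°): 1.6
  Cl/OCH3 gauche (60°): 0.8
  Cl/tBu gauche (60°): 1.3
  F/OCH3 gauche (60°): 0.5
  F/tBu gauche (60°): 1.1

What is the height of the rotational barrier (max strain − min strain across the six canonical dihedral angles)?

3.5 kcal/mol

OCH3 at 0° (eclipsed): Cl–OCH3 eclipsed, F–tBu eclipsed, CHO–H eclipsed; 2.3 + 3.2 + 1.4 = 6.9 kcal/mol.
OCH3 at 60° (staggered): Cl–OCH3 gauche, F–OCH3 gauche, F–tBu gauche, CHO–tBu gauche; 0.8 + 0.5 + 1.1 + 1.6 = 4.0 kcal/mol.
OCH3 at 120° (eclipsed): Cl–H eclipsed, F–OCH3 eclipsed, CHO–tBu eclipsed; 1.3 + 2.0 + 4.0 = 7.3 kcal/mol.
OCH3 at 180° (staggered): Cl–tBu gauche, F–OCH3 gauche, CHO–OCH3 gauche, CHO–tBu gauche; 1.3 + 0.5 + 0.7 + 1.6 = 4.1 kcal/mol.
OCH3 at 240° (eclipsed): Cl–tBu eclipsed, F–H eclipsed, CHO–OCH3 eclipsed; 3.8 + 1.1 + 2.5 = 7.4 kcal/mol.
OCH3 at 300° (staggered): Cl–OCH3 gauche, Cl–tBu gauche, F–tBu gauche, CHO–OCH3 gauche; 0.8 + 1.3 + 1.1 + 0.7 = 3.9 kcal/mol.
Max at 240° (7.4 kcal/mol), min at 300° (3.9 kcal/mol); barrier = 3.5 kcal/mol.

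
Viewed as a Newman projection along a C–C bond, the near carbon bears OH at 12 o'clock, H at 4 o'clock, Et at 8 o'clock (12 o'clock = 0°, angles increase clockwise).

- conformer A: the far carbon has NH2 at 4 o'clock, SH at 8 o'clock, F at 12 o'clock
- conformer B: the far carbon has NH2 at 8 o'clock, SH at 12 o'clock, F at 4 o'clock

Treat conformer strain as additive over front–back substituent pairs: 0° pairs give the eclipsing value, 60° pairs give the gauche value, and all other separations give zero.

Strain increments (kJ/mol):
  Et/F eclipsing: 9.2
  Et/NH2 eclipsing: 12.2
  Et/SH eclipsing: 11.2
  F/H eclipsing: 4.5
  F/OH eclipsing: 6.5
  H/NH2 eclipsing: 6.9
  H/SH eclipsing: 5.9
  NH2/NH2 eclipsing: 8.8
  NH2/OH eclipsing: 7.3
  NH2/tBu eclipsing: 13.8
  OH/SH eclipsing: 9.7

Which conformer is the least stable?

B

A (eclipsed): OH(0°)/F(0°) eclipsed 6.5; H(120°)/NH2(120°) eclipsed 6.9; Et(240°)/SH(240°) eclipsed 11.2 → 24.6 kJ/mol.
B (eclipsed): OH(0°)/SH(0°) eclipsed 9.7; H(120°)/F(120°) eclipsed 4.5; Et(240°)/NH2(240°) eclipsed 12.2 → 26.4 kJ/mol.
B has the highest total (26.4 kJ/mol).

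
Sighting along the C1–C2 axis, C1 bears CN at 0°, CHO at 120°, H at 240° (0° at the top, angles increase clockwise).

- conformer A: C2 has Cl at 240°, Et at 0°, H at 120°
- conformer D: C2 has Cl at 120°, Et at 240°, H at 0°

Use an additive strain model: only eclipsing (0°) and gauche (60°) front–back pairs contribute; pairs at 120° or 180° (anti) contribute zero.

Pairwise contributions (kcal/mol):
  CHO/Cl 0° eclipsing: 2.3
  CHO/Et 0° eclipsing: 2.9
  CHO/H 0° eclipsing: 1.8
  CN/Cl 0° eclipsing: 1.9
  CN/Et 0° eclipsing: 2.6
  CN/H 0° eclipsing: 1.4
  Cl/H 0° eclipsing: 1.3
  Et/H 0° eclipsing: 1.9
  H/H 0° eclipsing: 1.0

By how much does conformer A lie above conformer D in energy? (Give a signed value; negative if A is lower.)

+0.1 kcal/mol

A (eclipsed): CN–Et eclipsed, CHO–H eclipsed, H–Cl eclipsed; 2.6 + 1.8 + 1.3 = 5.7 kcal/mol.
D (eclipsed): CN–H eclipsed, CHO–Cl eclipsed, H–Et eclipsed; 1.4 + 2.3 + 1.9 = 5.6 kcal/mol.
E(A) − E(D) = 5.7 − 5.6 = +0.1 kcal/mol.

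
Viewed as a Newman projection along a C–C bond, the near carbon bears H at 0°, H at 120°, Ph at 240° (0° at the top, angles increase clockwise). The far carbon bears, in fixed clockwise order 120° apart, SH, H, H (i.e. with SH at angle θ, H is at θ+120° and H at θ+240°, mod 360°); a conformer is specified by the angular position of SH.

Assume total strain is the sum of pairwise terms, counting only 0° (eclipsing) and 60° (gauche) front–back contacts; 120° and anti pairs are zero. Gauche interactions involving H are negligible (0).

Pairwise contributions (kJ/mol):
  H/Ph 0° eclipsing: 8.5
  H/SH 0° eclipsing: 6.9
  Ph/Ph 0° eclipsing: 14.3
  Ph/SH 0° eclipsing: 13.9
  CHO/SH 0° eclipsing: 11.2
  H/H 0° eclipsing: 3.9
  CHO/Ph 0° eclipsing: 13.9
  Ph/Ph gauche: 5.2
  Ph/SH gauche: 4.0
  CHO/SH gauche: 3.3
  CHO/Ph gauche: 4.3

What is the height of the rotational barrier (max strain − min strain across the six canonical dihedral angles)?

21.7 kJ/mol

SH at 0° (eclipsed): H–SH eclipsed, H–H eclipsed, Ph–H eclipsed; 6.9 + 3.9 + 8.5 = 19.3 kJ/mol.
SH at 60° (staggered): no non-H gauche contacts → 0.0 kJ/mol.
SH at 120° (eclipsed): H–H eclipsed, H–SH eclipsed, Ph–H eclipsed; 3.9 + 6.9 + 8.5 = 19.3 kJ/mol.
SH at 180° (staggered): Ph–SH gauche; 4.0 = 4.0 kJ/mol.
SH at 240° (eclipsed): H–H eclipsed, H–H eclipsed, Ph–SH eclipsed; 3.9 + 3.9 + 13.9 = 21.7 kJ/mol.
SH at 300° (staggered): Ph–SH gauche; 4.0 = 4.0 kJ/mol.
Max at 240° (21.7 kJ/mol), min at 60° (0.0 kJ/mol); barrier = 21.7 kJ/mol.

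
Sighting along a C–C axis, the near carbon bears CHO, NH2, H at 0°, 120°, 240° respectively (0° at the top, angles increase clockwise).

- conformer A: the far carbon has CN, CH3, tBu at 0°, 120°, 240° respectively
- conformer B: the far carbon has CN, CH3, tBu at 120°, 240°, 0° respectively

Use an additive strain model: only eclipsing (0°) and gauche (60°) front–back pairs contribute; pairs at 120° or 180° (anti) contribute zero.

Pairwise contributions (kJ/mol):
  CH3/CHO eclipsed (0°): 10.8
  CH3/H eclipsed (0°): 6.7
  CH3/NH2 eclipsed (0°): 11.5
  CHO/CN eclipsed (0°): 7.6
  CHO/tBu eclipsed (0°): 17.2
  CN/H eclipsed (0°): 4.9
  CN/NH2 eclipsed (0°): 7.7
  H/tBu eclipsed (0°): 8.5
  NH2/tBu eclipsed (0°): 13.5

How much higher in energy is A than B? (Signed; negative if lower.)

A (eclipsed): CHO–CN eclipsed, NH2–CH3 eclipsed, H–tBu eclipsed; 7.6 + 11.5 + 8.5 = 27.6 kJ/mol.
B (eclipsed): CHO–tBu eclipsed, NH2–CN eclipsed, H–CH3 eclipsed; 17.2 + 7.7 + 6.7 = 31.6 kJ/mol.
E(A) − E(B) = 27.6 − 31.6 = -4.0 kJ/mol.

-4.0 kJ/mol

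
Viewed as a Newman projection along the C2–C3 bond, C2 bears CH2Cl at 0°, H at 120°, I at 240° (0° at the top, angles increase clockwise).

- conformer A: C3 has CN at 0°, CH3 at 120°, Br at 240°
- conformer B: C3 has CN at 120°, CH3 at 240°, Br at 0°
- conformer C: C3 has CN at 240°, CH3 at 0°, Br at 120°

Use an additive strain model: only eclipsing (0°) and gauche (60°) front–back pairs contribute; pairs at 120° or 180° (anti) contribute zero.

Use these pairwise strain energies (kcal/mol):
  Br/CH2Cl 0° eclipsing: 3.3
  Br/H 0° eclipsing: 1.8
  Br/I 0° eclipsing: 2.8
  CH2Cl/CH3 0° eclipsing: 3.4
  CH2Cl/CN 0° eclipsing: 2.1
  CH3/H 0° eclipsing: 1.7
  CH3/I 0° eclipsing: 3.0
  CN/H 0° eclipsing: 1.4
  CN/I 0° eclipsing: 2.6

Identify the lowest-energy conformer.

A

A (eclipsed): CH2Cl–CN eclipsed, H–CH3 eclipsed, I–Br eclipsed; 2.1 + 1.7 + 2.8 = 6.6 kcal/mol.
B (eclipsed): CH2Cl–Br eclipsed, H–CN eclipsed, I–CH3 eclipsed; 3.3 + 1.4 + 3.0 = 7.7 kcal/mol.
C (eclipsed): CH2Cl–CH3 eclipsed, H–Br eclipsed, I–CN eclipsed; 3.4 + 1.8 + 2.6 = 7.8 kcal/mol.
A has the lowest total (6.6 kcal/mol).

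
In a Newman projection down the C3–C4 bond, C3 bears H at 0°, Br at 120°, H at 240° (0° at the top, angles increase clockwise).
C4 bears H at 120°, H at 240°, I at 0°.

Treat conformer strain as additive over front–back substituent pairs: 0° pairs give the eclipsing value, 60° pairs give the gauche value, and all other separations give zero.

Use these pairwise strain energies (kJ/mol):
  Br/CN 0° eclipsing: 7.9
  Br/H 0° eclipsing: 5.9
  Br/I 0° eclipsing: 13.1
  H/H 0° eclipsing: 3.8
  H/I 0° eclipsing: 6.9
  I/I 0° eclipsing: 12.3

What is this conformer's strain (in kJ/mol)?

This conformer (eclipsed): H–I eclipsed, Br–H eclipsed, H–H eclipsed; 6.9 + 5.9 + 3.8 = 16.6 kJ/mol.

16.6 kJ/mol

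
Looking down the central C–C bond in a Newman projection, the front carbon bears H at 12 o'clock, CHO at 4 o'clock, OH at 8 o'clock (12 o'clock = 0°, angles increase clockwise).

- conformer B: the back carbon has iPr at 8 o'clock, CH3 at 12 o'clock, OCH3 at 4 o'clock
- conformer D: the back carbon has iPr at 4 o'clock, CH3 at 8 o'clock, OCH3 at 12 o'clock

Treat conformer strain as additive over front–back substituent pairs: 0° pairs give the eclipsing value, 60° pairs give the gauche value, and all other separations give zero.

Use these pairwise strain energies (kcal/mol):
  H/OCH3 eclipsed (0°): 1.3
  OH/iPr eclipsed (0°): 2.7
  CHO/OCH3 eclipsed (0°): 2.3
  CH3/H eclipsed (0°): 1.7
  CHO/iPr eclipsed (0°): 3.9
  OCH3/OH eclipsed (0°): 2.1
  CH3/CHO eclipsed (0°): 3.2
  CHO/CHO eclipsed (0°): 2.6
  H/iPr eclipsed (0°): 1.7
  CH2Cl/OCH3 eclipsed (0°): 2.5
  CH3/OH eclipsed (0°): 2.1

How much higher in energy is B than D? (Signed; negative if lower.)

B (eclipsed): H(0°)/CH3(0°) eclipsed 1.7; CHO(120°)/OCH3(120°) eclipsed 2.3; OH(240°)/iPr(240°) eclipsed 2.7 → 6.7 kcal/mol.
D (eclipsed): H(0°)/OCH3(0°) eclipsed 1.3; CHO(120°)/iPr(120°) eclipsed 3.9; OH(240°)/CH3(240°) eclipsed 2.1 → 7.3 kcal/mol.
E(B) − E(D) = 6.7 − 7.3 = -0.6 kcal/mol.

-0.6 kcal/mol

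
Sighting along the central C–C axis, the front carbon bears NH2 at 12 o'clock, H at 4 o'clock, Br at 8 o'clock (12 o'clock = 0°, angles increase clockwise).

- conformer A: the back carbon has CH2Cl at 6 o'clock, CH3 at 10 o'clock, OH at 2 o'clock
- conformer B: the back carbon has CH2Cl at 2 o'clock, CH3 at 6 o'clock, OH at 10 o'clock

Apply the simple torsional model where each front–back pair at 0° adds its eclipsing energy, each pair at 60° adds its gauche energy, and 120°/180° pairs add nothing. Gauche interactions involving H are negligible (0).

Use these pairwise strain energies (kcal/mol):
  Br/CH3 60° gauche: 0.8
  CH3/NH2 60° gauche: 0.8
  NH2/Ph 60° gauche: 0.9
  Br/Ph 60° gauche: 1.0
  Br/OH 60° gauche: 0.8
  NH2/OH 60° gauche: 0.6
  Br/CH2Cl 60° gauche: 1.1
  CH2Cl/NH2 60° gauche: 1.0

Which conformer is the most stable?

A (staggered): NH2(0°)/CH3(300°) gauche 0.8; NH2(0°)/OH(60°) gauche 0.6; Br(240°)/CH2Cl(180°) gauche 1.1; Br(240°)/CH3(300°) gauche 0.8 → 3.3 kcal/mol.
B (staggered): NH2(0°)/CH2Cl(60°) gauche 1.0; NH2(0°)/OH(300°) gauche 0.6; Br(240°)/CH3(180°) gauche 0.8; Br(240°)/OH(300°) gauche 0.8 → 3.2 kcal/mol.
B has the lowest total (3.2 kcal/mol).

B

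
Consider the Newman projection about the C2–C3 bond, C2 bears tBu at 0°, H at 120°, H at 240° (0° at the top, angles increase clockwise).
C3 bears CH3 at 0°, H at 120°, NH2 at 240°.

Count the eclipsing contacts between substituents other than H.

1

Non-H eclipsing pairs: tBu(0°)/CH3(0°) — 1 interaction.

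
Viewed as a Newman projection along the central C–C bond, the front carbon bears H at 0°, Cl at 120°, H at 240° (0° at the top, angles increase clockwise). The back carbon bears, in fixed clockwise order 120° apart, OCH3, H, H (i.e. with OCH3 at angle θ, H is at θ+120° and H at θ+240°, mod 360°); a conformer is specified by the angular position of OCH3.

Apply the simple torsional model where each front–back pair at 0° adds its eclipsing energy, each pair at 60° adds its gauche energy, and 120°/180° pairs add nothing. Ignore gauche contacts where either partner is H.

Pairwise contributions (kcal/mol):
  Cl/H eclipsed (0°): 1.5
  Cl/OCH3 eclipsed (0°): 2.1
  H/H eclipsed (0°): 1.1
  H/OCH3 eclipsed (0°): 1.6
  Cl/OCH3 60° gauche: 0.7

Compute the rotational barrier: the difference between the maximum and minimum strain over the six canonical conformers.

4.3 kcal/mol

OCH3 at 0° is eclipsed. H at 0° is eclipsed with OCH3 at 0° (1.6); Cl at 120° is eclipsed with H at 120° (1.5); H at 240° is eclipsed with H at 240° (1.1). Total 4.2 kcal/mol.
OCH3 at 60° is staggered. Cl at 120° is gauche with OCH3 at 60° (0.7). Total 0.7 kcal/mol.
OCH3 at 120° is eclipsed. H at 0° is eclipsed with H at 0° (1.1); Cl at 120° is eclipsed with OCH3 at 120° (2.1); H at 240° is eclipsed with H at 240° (1.1). Total 4.3 kcal/mol.
OCH3 at 180° is staggered. Cl at 120° is gauche with OCH3 at 180° (0.7). Total 0.7 kcal/mol.
OCH3 at 240° is eclipsed. H at 0° is eclipsed with H at 0° (1.1); Cl at 120° is eclipsed with H at 120° (1.5); H at 240° is eclipsed with OCH3 at 240° (1.6). Total 4.2 kcal/mol.
OCH3 at 300° (staggered): no non-H gauche contacts → 0.0 kcal/mol.
Max at 120° (4.3 kcal/mol), min at 300° (0.0 kcal/mol); barrier = 4.3 kcal/mol.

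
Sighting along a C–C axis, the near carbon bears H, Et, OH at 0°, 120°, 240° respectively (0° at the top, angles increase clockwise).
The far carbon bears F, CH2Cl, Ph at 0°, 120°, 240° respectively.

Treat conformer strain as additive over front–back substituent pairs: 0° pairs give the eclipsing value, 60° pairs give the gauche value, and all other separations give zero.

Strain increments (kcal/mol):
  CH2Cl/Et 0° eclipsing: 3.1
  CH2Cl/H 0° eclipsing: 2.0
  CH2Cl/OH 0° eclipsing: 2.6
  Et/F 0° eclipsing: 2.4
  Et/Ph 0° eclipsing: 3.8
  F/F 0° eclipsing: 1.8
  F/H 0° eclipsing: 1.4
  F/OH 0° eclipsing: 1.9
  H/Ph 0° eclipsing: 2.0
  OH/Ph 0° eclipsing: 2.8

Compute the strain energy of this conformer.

This conformer (eclipsed): H(0°)/F(0°) eclipsed 1.4; Et(120°)/CH2Cl(120°) eclipsed 3.1; OH(240°)/Ph(240°) eclipsed 2.8 → 7.3 kcal/mol.

7.3 kcal/mol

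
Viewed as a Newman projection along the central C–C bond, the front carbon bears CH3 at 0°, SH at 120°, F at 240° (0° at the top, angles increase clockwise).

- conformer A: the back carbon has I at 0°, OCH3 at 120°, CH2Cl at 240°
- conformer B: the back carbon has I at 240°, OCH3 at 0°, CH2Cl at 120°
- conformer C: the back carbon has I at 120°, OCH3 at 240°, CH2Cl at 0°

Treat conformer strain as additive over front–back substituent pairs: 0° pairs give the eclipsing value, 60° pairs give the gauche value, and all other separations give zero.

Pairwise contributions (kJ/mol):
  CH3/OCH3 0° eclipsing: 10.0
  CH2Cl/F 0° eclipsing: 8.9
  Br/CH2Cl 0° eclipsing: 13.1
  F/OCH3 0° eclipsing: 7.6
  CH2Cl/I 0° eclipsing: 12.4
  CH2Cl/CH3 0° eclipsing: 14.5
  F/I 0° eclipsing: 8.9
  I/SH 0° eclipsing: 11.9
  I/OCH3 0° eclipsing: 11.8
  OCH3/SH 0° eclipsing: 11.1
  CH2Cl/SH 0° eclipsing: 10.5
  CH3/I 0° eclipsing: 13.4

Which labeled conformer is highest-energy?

C

A (eclipsed): CH3(0°)/I(0°) eclipsed 13.4; SH(120°)/OCH3(120°) eclipsed 11.1; F(240°)/CH2Cl(240°) eclipsed 8.9 → 33.4 kJ/mol.
B (eclipsed): CH3(0°)/OCH3(0°) eclipsed 10.0; SH(120°)/CH2Cl(120°) eclipsed 10.5; F(240°)/I(240°) eclipsed 8.9 → 29.4 kJ/mol.
C (eclipsed): CH3(0°)/CH2Cl(0°) eclipsed 14.5; SH(120°)/I(120°) eclipsed 11.9; F(240°)/OCH3(240°) eclipsed 7.6 → 34.0 kJ/mol.
C has the highest total (34.0 kJ/mol).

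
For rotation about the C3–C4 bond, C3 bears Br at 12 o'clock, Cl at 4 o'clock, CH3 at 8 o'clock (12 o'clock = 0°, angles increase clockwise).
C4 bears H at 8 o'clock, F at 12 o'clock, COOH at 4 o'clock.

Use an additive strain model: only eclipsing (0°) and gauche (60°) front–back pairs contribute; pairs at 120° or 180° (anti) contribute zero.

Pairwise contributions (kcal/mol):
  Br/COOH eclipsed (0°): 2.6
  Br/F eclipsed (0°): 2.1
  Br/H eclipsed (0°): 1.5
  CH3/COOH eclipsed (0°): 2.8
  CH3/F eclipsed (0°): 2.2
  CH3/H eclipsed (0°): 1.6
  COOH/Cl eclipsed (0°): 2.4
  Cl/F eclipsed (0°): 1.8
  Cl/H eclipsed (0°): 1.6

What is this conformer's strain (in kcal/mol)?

This conformer (eclipsed): Br(0°)/F(0°) eclipsed 2.1; Cl(120°)/COOH(120°) eclipsed 2.4; CH3(240°)/H(240°) eclipsed 1.6 → 6.1 kcal/mol.

6.1 kcal/mol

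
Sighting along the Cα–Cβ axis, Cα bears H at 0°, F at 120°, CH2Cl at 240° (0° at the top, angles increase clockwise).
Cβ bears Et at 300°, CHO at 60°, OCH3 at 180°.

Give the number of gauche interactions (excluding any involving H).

4

Non-H gauche pairs: F(120°)/CHO(60°); F(120°)/OCH3(180°); CH2Cl(240°)/Et(300°); CH2Cl(240°)/OCH3(180°) — 4 interactions.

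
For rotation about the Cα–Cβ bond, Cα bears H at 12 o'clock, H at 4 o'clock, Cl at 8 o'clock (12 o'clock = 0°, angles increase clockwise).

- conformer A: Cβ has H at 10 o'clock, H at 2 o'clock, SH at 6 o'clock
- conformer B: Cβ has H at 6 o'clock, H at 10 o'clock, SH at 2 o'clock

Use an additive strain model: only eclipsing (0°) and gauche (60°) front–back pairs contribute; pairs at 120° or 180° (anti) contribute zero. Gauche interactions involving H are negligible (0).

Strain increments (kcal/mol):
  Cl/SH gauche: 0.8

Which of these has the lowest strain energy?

B

A is staggered. Cl at 240° is gauche with SH at 180° (0.8). Total 0.8 kcal/mol.
B (staggered): no non-H gauche contacts → 0.0 kcal/mol.
B has the lowest total (0.0 kcal/mol).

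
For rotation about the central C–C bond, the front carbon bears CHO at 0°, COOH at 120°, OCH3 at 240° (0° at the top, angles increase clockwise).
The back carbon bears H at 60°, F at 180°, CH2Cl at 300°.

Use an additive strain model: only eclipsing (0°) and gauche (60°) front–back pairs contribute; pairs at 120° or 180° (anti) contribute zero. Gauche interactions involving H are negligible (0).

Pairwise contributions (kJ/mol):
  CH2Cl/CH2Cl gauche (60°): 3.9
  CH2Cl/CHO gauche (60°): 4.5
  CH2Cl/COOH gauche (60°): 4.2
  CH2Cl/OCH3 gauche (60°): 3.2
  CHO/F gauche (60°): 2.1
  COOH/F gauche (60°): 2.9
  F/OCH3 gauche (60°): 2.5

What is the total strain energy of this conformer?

13.1 kJ/mol

This conformer (staggered): CHO(0°)/CH2Cl(300°) gauche 4.5; COOH(120°)/F(180°) gauche 2.9; OCH3(240°)/F(180°) gauche 2.5; OCH3(240°)/CH2Cl(300°) gauche 3.2 → 13.1 kJ/mol.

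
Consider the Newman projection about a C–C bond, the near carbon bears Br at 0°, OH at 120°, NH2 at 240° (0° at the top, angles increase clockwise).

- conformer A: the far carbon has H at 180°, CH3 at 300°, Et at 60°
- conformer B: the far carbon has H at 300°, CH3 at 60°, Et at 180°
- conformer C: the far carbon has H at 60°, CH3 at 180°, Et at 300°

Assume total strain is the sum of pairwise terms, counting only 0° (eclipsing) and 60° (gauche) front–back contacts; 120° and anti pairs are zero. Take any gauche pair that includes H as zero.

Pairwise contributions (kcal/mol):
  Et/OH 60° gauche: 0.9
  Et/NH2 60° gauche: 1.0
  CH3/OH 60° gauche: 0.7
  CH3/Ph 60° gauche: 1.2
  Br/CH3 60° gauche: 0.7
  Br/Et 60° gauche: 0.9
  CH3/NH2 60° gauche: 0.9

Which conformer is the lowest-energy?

B

A is staggered. Br at 0° is gauche with CH3 at 300° (0.7); Br at 0° is gauche with Et at 60° (0.9); OH at 120° is gauche with Et at 60° (0.9); NH2 at 240° is gauche with CH3 at 300° (0.9). Total 3.4 kcal/mol.
B is staggered. Br at 0° is gauche with CH3 at 60° (0.7); OH at 120° is gauche with CH3 at 60° (0.7); OH at 120° is gauche with Et at 180° (0.9); NH2 at 240° is gauche with Et at 180° (1.0). Total 3.3 kcal/mol.
C is staggered. Br at 0° is gauche with Et at 300° (0.9); OH at 120° is gauche with CH3 at 180° (0.7); NH2 at 240° is gauche with CH3 at 180° (0.9); NH2 at 240° is gauche with Et at 300° (1.0). Total 3.5 kcal/mol.
B has the lowest total (3.3 kcal/mol).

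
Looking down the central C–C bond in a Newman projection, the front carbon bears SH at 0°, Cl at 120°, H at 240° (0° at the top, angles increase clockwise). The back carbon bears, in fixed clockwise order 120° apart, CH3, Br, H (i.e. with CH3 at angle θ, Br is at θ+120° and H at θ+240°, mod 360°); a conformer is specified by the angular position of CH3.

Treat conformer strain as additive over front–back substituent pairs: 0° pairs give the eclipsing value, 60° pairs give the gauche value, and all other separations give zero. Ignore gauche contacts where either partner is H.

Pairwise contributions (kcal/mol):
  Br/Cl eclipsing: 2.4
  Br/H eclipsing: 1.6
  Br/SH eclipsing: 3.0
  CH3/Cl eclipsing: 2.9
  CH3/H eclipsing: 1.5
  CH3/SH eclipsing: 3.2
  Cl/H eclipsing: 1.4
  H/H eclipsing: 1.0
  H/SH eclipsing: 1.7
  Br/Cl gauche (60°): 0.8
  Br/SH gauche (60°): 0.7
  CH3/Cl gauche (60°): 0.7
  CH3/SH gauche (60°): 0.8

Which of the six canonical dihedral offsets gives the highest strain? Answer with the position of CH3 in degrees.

CH3 at 0° is eclipsed. SH at 0° is eclipsed with CH3 at 0° (3.2); Cl at 120° is eclipsed with Br at 120° (2.4); H at 240° is eclipsed with H at 240° (1.0). Total 6.6 kcal/mol.
CH3 at 60° is staggered. SH at 0° is gauche with CH3 at 60° (0.8); Cl at 120° is gauche with CH3 at 60° (0.7); Cl at 120° is gauche with Br at 180° (0.8). Total 2.3 kcal/mol.
CH3 at 120° is eclipsed. SH at 0° is eclipsed with H at 0° (1.7); Cl at 120° is eclipsed with CH3 at 120° (2.9); H at 240° is eclipsed with Br at 240° (1.6). Total 6.2 kcal/mol.
CH3 at 180° is staggered. SH at 0° is gauche with Br at 300° (0.7); Cl at 120° is gauche with CH3 at 180° (0.7). Total 1.4 kcal/mol.
CH3 at 240° is eclipsed. SH at 0° is eclipsed with Br at 0° (3.0); Cl at 120° is eclipsed with H at 120° (1.4); H at 240° is eclipsed with CH3 at 240° (1.5). Total 5.9 kcal/mol.
CH3 at 300° is staggered. SH at 0° is gauche with CH3 at 300° (0.8); SH at 0° is gauche with Br at 60° (0.7); Cl at 120° is gauche with Br at 60° (0.8). Total 2.3 kcal/mol.
The maximum (6.6 kcal/mol) occurs with CH3 at 0°.

0°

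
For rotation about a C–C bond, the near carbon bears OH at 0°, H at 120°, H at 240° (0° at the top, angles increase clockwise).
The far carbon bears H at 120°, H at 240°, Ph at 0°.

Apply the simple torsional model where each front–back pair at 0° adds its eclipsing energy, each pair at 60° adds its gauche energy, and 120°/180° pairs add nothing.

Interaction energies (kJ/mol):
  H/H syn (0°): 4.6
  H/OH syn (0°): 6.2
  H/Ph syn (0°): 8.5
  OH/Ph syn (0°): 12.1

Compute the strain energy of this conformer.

This conformer is eclipsed. OH at 0° is eclipsed with Ph at 0° (12.1); H at 120° is eclipsed with H at 120° (4.6); H at 240° is eclipsed with H at 240° (4.6). Total 21.3 kJ/mol.

21.3 kJ/mol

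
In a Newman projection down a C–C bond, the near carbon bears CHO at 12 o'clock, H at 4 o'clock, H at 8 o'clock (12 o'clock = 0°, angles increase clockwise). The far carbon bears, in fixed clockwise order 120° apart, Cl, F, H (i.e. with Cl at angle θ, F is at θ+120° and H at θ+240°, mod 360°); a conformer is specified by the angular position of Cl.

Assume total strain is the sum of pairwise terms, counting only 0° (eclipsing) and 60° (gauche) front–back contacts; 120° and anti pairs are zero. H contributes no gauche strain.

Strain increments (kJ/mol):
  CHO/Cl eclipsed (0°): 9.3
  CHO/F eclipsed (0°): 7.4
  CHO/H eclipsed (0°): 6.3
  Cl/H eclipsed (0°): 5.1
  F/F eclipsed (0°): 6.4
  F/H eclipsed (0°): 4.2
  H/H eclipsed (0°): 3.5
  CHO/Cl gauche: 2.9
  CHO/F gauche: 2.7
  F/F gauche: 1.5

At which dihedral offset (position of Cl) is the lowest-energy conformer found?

Cl at 0° is eclipsed. CHO at 0° is eclipsed with Cl at 0° (9.3); H at 120° is eclipsed with F at 120° (4.2); H at 240° is eclipsed with H at 240° (3.5). Total 17.0 kJ/mol.
Cl at 60° is staggered. CHO at 0° is gauche with Cl at 60° (2.9). Total 2.9 kJ/mol.
Cl at 120° is eclipsed. CHO at 0° is eclipsed with H at 0° (6.3); H at 120° is eclipsed with Cl at 120° (5.1); H at 240° is eclipsed with F at 240° (4.2). Total 15.6 kJ/mol.
Cl at 180° is staggered. CHO at 0° is gauche with F at 300° (2.7). Total 2.7 kJ/mol.
Cl at 240° is eclipsed. CHO at 0° is eclipsed with F at 0° (7.4); H at 120° is eclipsed with H at 120° (3.5); H at 240° is eclipsed with Cl at 240° (5.1). Total 16.0 kJ/mol.
Cl at 300° is staggered. CHO at 0° is gauche with Cl at 300° (2.9); CHO at 0° is gauche with F at 60° (2.7). Total 5.6 kJ/mol.
The minimum (2.7 kJ/mol) occurs with Cl at 180°.

180°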